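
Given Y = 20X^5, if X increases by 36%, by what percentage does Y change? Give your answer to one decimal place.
365.3%

For Y = 20X^5:
If X → X(1 + 0.36)
Then Y → Y · (1 + 0.36)^5
     ≈ Y · 4.6526

Percentage change = ((1 + 0.36)^5 − 1) × 100% ≈ 365.3%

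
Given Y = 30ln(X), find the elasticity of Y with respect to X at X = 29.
Elasticity = 1/ln(29) ≈ 0.2970

Elasticity = (dY/dX) · (X/Y)

dY/dX = 30/X
At X = 29: dY/dX = 30/29, Y = 30·ln(29)

Elasticity = (30/29) · (29 / (30·ln(29))) = 1/ln(29) ≈ 0.2970

Interpretation: for a small percentage change in X, the percentage change in Y is approximately 0.30 times as large.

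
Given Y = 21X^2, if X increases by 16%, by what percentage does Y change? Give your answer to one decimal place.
34.6%

For Y = 21X^2:
If X → X(1 + 0.16)
Then Y → Y · (1 + 0.16)^2
     = Y · 1.3456

Percentage change = ((1 + 0.16)^2 − 1) × 100% ≈ 34.6%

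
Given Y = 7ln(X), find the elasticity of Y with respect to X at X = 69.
Elasticity = 1/ln(69) ≈ 0.2362

Elasticity = (dY/dX) · (X/Y)

dY/dX = 7/X
At X = 69: dY/dX = 7/69, Y = 7·ln(69)

Elasticity = (7/69) · (69 / (7·ln(69))) = 1/ln(69) ≈ 0.2362

Interpretation: for a small percentage change in X, the percentage change in Y is approximately 0.24 times as large.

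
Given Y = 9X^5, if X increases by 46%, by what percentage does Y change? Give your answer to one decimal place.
563.4%

For Y = 9X^5:
If X → X(1 + 0.46)
Then Y → Y · (1 + 0.46)^5
     ≈ Y · 6.6338

Percentage change = ((1 + 0.46)^5 − 1) × 100% ≈ 563.4%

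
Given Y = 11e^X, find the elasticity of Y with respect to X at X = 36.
Elasticity = 36

Elasticity = (dY/dX) · (X/Y)

dY/dX = 11·e^X
At X = 36: dY/dX = 11·e^36, Y = 11·e^36

Elasticity = (11·e^36) · (36 / (11·e^36)) = 36

Interpretation: for a small percentage change in X, the percentage change in Y is approximately 36.00 times as large.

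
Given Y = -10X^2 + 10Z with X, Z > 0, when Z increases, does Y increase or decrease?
Y increases

Taking the partial derivative:
∂Y/∂Z = 10

∂Y/∂Z = 10 > 0 (assuming positive values)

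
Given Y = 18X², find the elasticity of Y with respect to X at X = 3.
Elasticity = 2

Elasticity = (dY/dX) · (X/Y)

dY/dX = 36·X
At X = 3: dY/dX = 108, Y = 162

Elasticity = 108 · (3 / 162) = 2

Interpretation: for a small percentage change in X, the percentage change in Y is approximately 2.00 times as large.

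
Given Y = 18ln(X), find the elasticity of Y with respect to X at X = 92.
Elasticity = 1/ln(92) ≈ 0.2212

Elasticity = (dY/dX) · (X/Y)

dY/dX = 18/X
At X = 92: dY/dX = 9/46, Y = 18·ln(92)

Elasticity = (9/46) · (92 / (18·ln(92))) = 1/ln(92) ≈ 0.2212

Interpretation: for a small percentage change in X, the percentage change in Y is approximately 0.22 times as large.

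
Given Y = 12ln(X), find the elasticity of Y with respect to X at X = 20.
Elasticity = 1/ln(20) ≈ 0.3338

Elasticity = (dY/dX) · (X/Y)

dY/dX = 12/X
At X = 20: dY/dX = 3/5, Y = 12·ln(20)

Elasticity = (3/5) · (20 / (12·ln(20))) = 1/ln(20) ≈ 0.3338

Interpretation: for a small percentage change in X, the percentage change in Y is approximately 0.33 times as large.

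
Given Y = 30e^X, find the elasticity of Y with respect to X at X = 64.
Elasticity = 64

Elasticity = (dY/dX) · (X/Y)

dY/dX = 30·e^X
At X = 64: dY/dX = 30·e^64, Y = 30·e^64

Elasticity = (30·e^64) · (64 / (30·e^64)) = 64

Interpretation: for a small percentage change in X, the percentage change in Y is approximately 64.00 times as large.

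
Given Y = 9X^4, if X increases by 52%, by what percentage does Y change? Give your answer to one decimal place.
433.8%

For Y = 9X^4:
If X → X(1 + 0.52)
Then Y → Y · (1 + 0.52)^4
     ≈ Y · 5.3379

Percentage change = ((1 + 0.52)^4 − 1) × 100% ≈ 433.8%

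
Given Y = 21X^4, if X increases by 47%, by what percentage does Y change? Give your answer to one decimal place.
366.9%

For Y = 21X^4:
If X → X(1 + 0.47)
Then Y → Y · (1 + 0.47)^4
     ≈ Y · 4.6695

Percentage change = ((1 + 0.47)^4 − 1) × 100% ≈ 366.9%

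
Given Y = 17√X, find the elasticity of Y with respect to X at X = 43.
Elasticity = 1/2

Elasticity = (dY/dX) · (X/Y)

dY/dX = 17/(2·√X)
At X = 43: dY/dX = 17·√43/86, Y = 17·√43

Elasticity = (17·√43/86) · (43 / (17·√43)) = 1/2

Interpretation: for a small percentage change in X, the percentage change in Y is approximately 0.50 times as large.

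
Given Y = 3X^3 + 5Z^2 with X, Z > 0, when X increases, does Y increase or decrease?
Y increases

Taking the partial derivative:
∂Y/∂X = 9X^2

∂Y/∂X = 9X^2 > 0 (assuming positive values)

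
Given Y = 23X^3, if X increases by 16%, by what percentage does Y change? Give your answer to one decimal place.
56.1%

For Y = 23X^3:
If X → X(1 + 0.16)
Then Y → Y · (1 + 0.16)^3
     ≈ Y · 1.5609

Percentage change = ((1 + 0.16)^3 − 1) × 100% ≈ 56.1%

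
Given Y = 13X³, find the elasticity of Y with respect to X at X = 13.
Elasticity = 3

Elasticity = (dY/dX) · (X/Y)

dY/dX = 39·X²
At X = 13: dY/dX = 6591, Y = 28561

Elasticity = 6591 · (13 / 28561) = 3

Interpretation: for a small percentage change in X, the percentage change in Y is approximately 3.00 times as large.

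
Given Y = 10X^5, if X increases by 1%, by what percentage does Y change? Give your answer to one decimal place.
5.1%

For Y = 10X^5:
If X → X(1 + 0.01)
Then Y → Y · (1 + 0.01)^5
     ≈ Y · 1.0510

Percentage change = ((1 + 0.01)^5 − 1) × 100% ≈ 5.1%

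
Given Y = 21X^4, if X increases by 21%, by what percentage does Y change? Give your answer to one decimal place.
114.4%

For Y = 21X^4:
If X → X(1 + 0.21)
Then Y → Y · (1 + 0.21)^4
     ≈ Y · 2.1436

Percentage change = ((1 + 0.21)^4 − 1) × 100% ≈ 114.4%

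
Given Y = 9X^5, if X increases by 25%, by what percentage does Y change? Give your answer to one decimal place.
205.2%

For Y = 9X^5:
If X → X(1 + 0.25)
Then Y → Y · (1 + 0.25)^5
     ≈ Y · 3.0518

Percentage change = ((1 + 0.25)^5 − 1) × 100% ≈ 205.2%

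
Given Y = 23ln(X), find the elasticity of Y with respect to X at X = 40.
Elasticity = 1/ln(40) ≈ 0.2711

Elasticity = (dY/dX) · (X/Y)

dY/dX = 23/X
At X = 40: dY/dX = 23/40, Y = 23·ln(40)

Elasticity = (23/40) · (40 / (23·ln(40))) = 1/ln(40) ≈ 0.2711

Interpretation: for a small percentage change in X, the percentage change in Y is approximately 0.27 times as large.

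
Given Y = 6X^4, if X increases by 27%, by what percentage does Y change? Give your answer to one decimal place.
160.1%

For Y = 6X^4:
If X → X(1 + 0.27)
Then Y → Y · (1 + 0.27)^4
     ≈ Y · 2.6014

Percentage change = ((1 + 0.27)^4 − 1) × 100% ≈ 160.1%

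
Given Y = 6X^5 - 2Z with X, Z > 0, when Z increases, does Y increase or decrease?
Y decreases

Taking the partial derivative:
∂Y/∂Z = -2

∂Y/∂Z = -2 < 0 (assuming positive values)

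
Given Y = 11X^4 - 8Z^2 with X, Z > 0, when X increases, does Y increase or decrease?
Y increases

Taking the partial derivative:
∂Y/∂X = 44X^3

∂Y/∂X = 44X^3 > 0 (assuming positive values)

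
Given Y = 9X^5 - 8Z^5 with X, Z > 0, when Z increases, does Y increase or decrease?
Y decreases

Taking the partial derivative:
∂Y/∂Z = -40Z^4

∂Y/∂Z = -40Z^4 < 0 (assuming positive values)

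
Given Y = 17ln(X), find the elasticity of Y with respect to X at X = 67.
Elasticity = 1/ln(67) ≈ 0.2378

Elasticity = (dY/dX) · (X/Y)

dY/dX = 17/X
At X = 67: dY/dX = 17/67, Y = 17·ln(67)

Elasticity = (17/67) · (67 / (17·ln(67))) = 1/ln(67) ≈ 0.2378

Interpretation: for a small percentage change in X, the percentage change in Y is approximately 0.24 times as large.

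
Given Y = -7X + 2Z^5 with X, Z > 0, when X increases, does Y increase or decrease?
Y decreases

Taking the partial derivative:
∂Y/∂X = -7

∂Y/∂X = -7 < 0 (assuming positive values)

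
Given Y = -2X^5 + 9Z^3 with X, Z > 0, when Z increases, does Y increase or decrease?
Y increases

Taking the partial derivative:
∂Y/∂Z = 27Z^2

∂Y/∂Z = 27Z^2 > 0 (assuming positive values)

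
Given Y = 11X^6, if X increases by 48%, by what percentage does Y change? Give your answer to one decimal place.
950.9%

For Y = 11X^6:
If X → X(1 + 0.48)
Then Y → Y · (1 + 0.48)^6
     ≈ Y · 10.5092

Percentage change = ((1 + 0.48)^6 − 1) × 100% ≈ 950.9%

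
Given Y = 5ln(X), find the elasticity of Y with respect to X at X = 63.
Elasticity = 1/ln(63) ≈ 0.2414

Elasticity = (dY/dX) · (X/Y)

dY/dX = 5/X
At X = 63: dY/dX = 5/63, Y = 5·ln(63)

Elasticity = (5/63) · (63 / (5·ln(63))) = 1/ln(63) ≈ 0.2414

Interpretation: for a small percentage change in X, the percentage change in Y is approximately 0.24 times as large.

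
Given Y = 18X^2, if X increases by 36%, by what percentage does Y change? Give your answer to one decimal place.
85.0%

For Y = 18X^2:
If X → X(1 + 0.36)
Then Y → Y · (1 + 0.36)^2
     = Y · 1.8496

Percentage change = ((1 + 0.36)^2 − 1) × 100% ≈ 85.0%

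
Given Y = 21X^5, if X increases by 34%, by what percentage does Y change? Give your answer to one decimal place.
332.0%

For Y = 21X^5:
If X → X(1 + 0.34)
Then Y → Y · (1 + 0.34)^5
     ≈ Y · 4.3204

Percentage change = ((1 + 0.34)^5 − 1) × 100% ≈ 332.0%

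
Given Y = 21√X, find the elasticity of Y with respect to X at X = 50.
Elasticity = 1/2

Elasticity = (dY/dX) · (X/Y)

dY/dX = 21/(2·√X)
At X = 50: dY/dX = 21·√2/20, Y = 105·√2

Elasticity = (21·√2/20) · (50 / (105·√2)) = 1/2

Interpretation: for a small percentage change in X, the percentage change in Y is approximately 0.50 times as large.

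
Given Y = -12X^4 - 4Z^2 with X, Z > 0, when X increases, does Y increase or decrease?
Y decreases

Taking the partial derivative:
∂Y/∂X = -48X^3

∂Y/∂X = -48X^3 < 0 (assuming positive values)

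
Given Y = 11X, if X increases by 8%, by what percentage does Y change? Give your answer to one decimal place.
8.0%

For Y = 11X:
If X → X(1 + 0.08)
Then Y → Y · (1 + 0.08)^1
     = Y · 1.0800

Percentage change = ((1 + 0.08)^1 − 1) × 100% = 8.0%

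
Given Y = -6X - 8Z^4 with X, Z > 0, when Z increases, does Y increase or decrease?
Y decreases

Taking the partial derivative:
∂Y/∂Z = -32Z^3

∂Y/∂Z = -32Z^3 < 0 (assuming positive values)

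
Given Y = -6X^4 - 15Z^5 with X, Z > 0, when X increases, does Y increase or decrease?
Y decreases

Taking the partial derivative:
∂Y/∂X = -24X^3

∂Y/∂X = -24X^3 < 0 (assuming positive values)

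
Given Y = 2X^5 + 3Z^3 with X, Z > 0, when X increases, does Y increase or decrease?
Y increases

Taking the partial derivative:
∂Y/∂X = 10X^4

∂Y/∂X = 10X^4 > 0 (assuming positive values)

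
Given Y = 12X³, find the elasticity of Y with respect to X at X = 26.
Elasticity = 3

Elasticity = (dY/dX) · (X/Y)

dY/dX = 36·X²
At X = 26: dY/dX = 24336, Y = 210912

Elasticity = 24336 · (26 / 210912) = 3

Interpretation: for a small percentage change in X, the percentage change in Y is approximately 3.00 times as large.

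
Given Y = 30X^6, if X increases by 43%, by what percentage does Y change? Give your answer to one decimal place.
755.1%

For Y = 30X^6:
If X → X(1 + 0.43)
Then Y → Y · (1 + 0.43)^6
     ≈ Y · 8.5510

Percentage change = ((1 + 0.43)^6 − 1) × 100% ≈ 755.1%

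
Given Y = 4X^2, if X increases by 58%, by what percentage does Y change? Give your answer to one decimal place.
149.6%

For Y = 4X^2:
If X → X(1 + 0.58)
Then Y → Y · (1 + 0.58)^2
     = Y · 2.4964

Percentage change = ((1 + 0.58)^2 − 1) × 100% ≈ 149.6%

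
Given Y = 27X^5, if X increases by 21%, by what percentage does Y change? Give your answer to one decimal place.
159.4%

For Y = 27X^5:
If X → X(1 + 0.21)
Then Y → Y · (1 + 0.21)^5
     ≈ Y · 2.5937

Percentage change = ((1 + 0.21)^5 − 1) × 100% ≈ 159.4%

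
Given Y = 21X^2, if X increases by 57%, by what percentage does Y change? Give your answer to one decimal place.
146.5%

For Y = 21X^2:
If X → X(1 + 0.57)
Then Y → Y · (1 + 0.57)^2
     = Y · 2.4649

Percentage change = ((1 + 0.57)^2 − 1) × 100% ≈ 146.5%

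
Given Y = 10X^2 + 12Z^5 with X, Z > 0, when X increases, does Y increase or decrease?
Y increases

Taking the partial derivative:
∂Y/∂X = 20X

∂Y/∂X = 20X > 0 (assuming positive values)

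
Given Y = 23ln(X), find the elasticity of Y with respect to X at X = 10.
Elasticity = 1/ln(10) ≈ 0.4343

Elasticity = (dY/dX) · (X/Y)

dY/dX = 23/X
At X = 10: dY/dX = 23/10, Y = 23·ln(10)

Elasticity = (23/10) · (10 / (23·ln(10))) = 1/ln(10) ≈ 0.4343

Interpretation: for a small percentage change in X, the percentage change in Y is approximately 0.43 times as large.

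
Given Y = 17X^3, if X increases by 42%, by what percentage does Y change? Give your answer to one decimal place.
186.3%

For Y = 17X^3:
If X → X(1 + 0.42)
Then Y → Y · (1 + 0.42)^3
     ≈ Y · 2.8633

Percentage change = ((1 + 0.42)^3 − 1) × 100% ≈ 186.3%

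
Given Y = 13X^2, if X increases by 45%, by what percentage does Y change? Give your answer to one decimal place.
110.3%

For Y = 13X^2:
If X → X(1 + 0.45)
Then Y → Y · (1 + 0.45)^2
     = Y · 2.1025

Percentage change = ((1 + 0.45)^2 − 1) × 100% ≈ 110.3%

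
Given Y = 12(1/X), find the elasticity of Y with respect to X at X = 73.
Elasticity = -1

Elasticity = (dY/dX) · (X/Y)

dY/dX = -12/X²
At X = 73: dY/dX = -12/5329, Y = 12/73

Elasticity = (-12/5329) · (73 / (12/73)) = -1

Interpretation: for a small percentage change in X, the percentage change in Y is approximately -1.00 times as large.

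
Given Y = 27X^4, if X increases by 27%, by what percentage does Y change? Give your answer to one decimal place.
160.1%

For Y = 27X^4:
If X → X(1 + 0.27)
Then Y → Y · (1 + 0.27)^4
     ≈ Y · 2.6014

Percentage change = ((1 + 0.27)^4 − 1) × 100% ≈ 160.1%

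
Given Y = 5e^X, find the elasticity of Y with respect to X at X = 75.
Elasticity = 75

Elasticity = (dY/dX) · (X/Y)

dY/dX = 5·e^X
At X = 75: dY/dX = 5·e^75, Y = 5·e^75

Elasticity = (5·e^75) · (75 / (5·e^75)) = 75

Interpretation: for a small percentage change in X, the percentage change in Y is approximately 75.00 times as large.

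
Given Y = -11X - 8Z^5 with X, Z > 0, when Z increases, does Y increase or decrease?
Y decreases

Taking the partial derivative:
∂Y/∂Z = -40Z^4

∂Y/∂Z = -40Z^4 < 0 (assuming positive values)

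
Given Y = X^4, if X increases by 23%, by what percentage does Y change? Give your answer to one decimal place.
128.9%

For Y = X^4:
If X → X(1 + 0.23)
Then Y → Y · (1 + 0.23)^4
     ≈ Y · 2.2889

Percentage change = ((1 + 0.23)^4 − 1) × 100% ≈ 128.9%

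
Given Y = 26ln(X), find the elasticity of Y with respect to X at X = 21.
Elasticity = 1/ln(21) ≈ 0.3285

Elasticity = (dY/dX) · (X/Y)

dY/dX = 26/X
At X = 21: dY/dX = 26/21, Y = 26·ln(21)

Elasticity = (26/21) · (21 / (26·ln(21))) = 1/ln(21) ≈ 0.3285

Interpretation: for a small percentage change in X, the percentage change in Y is approximately 0.33 times as large.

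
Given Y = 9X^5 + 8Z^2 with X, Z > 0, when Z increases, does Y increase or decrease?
Y increases

Taking the partial derivative:
∂Y/∂Z = 16Z

∂Y/∂Z = 16Z > 0 (assuming positive values)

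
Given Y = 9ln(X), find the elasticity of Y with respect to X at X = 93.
Elasticity = 1/ln(93) ≈ 0.2206

Elasticity = (dY/dX) · (X/Y)

dY/dX = 9/X
At X = 93: dY/dX = 3/31, Y = 9·ln(93)

Elasticity = (3/31) · (93 / (9·ln(93))) = 1/ln(93) ≈ 0.2206

Interpretation: for a small percentage change in X, the percentage change in Y is approximately 0.22 times as large.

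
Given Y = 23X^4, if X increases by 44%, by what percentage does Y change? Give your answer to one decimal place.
330.0%

For Y = 23X^4:
If X → X(1 + 0.44)
Then Y → Y · (1 + 0.44)^4
     ≈ Y · 4.2998

Percentage change = ((1 + 0.44)^4 − 1) × 100% ≈ 330.0%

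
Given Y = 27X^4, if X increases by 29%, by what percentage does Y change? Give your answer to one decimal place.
176.9%

For Y = 27X^4:
If X → X(1 + 0.29)
Then Y → Y · (1 + 0.29)^4
     ≈ Y · 2.7692

Percentage change = ((1 + 0.29)^4 − 1) × 100% ≈ 176.9%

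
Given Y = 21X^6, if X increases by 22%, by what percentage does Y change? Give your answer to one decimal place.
229.7%

For Y = 21X^6:
If X → X(1 + 0.22)
Then Y → Y · (1 + 0.22)^6
     ≈ Y · 3.2973

Percentage change = ((1 + 0.22)^6 − 1) × 100% ≈ 229.7%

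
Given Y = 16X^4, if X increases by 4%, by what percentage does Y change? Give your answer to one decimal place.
17.0%

For Y = 16X^4:
If X → X(1 + 0.04)
Then Y → Y · (1 + 0.04)^4
     ≈ Y · 1.1699

Percentage change = ((1 + 0.04)^4 − 1) × 100% ≈ 17.0%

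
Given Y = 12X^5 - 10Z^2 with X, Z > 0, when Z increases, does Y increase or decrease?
Y decreases

Taking the partial derivative:
∂Y/∂Z = -20Z

∂Y/∂Z = -20Z < 0 (assuming positive values)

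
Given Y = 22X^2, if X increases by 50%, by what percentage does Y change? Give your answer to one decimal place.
125.0%

For Y = 22X^2:
If X → X(1 + 0.5)
Then Y → Y · (1 + 0.5)^2
     = Y · 2.2500

Percentage change = ((1 + 0.5)^2 − 1) × 100% = 125.0%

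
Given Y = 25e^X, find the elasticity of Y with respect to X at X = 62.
Elasticity = 62

Elasticity = (dY/dX) · (X/Y)

dY/dX = 25·e^X
At X = 62: dY/dX = 25·e^62, Y = 25·e^62

Elasticity = (25·e^62) · (62 / (25·e^62)) = 62

Interpretation: for a small percentage change in X, the percentage change in Y is approximately 62.00 times as large.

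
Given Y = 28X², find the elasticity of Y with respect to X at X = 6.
Elasticity = 2

Elasticity = (dY/dX) · (X/Y)

dY/dX = 56·X
At X = 6: dY/dX = 336, Y = 1008

Elasticity = 336 · (6 / 1008) = 2

Interpretation: for a small percentage change in X, the percentage change in Y is approximately 2.00 times as large.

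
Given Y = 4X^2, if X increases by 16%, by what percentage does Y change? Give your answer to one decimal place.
34.6%

For Y = 4X^2:
If X → X(1 + 0.16)
Then Y → Y · (1 + 0.16)^2
     = Y · 1.3456

Percentage change = ((1 + 0.16)^2 − 1) × 100% ≈ 34.6%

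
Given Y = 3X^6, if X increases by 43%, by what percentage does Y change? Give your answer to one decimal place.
755.1%

For Y = 3X^6:
If X → X(1 + 0.43)
Then Y → Y · (1 + 0.43)^6
     ≈ Y · 8.5510

Percentage change = ((1 + 0.43)^6 − 1) × 100% ≈ 755.1%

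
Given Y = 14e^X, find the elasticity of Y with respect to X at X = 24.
Elasticity = 24

Elasticity = (dY/dX) · (X/Y)

dY/dX = 14·e^X
At X = 24: dY/dX = 14·e^24, Y = 14·e^24

Elasticity = (14·e^24) · (24 / (14·e^24)) = 24

Interpretation: for a small percentage change in X, the percentage change in Y is approximately 24.00 times as large.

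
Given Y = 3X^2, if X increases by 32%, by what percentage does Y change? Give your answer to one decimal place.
74.2%

For Y = 3X^2:
If X → X(1 + 0.32)
Then Y → Y · (1 + 0.32)^2
     = Y · 1.7424

Percentage change = ((1 + 0.32)^2 − 1) × 100% ≈ 74.2%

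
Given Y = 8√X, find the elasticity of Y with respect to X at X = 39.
Elasticity = 1/2

Elasticity = (dY/dX) · (X/Y)

dY/dX = 4/√X
At X = 39: dY/dX = 4·√39/39, Y = 8·√39

Elasticity = (4·√39/39) · (39 / (8·√39)) = 1/2

Interpretation: for a small percentage change in X, the percentage change in Y is approximately 0.50 times as large.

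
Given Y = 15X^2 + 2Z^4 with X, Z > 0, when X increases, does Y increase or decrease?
Y increases

Taking the partial derivative:
∂Y/∂X = 30X

∂Y/∂X = 30X > 0 (assuming positive values)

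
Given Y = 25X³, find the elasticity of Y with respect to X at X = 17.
Elasticity = 3

Elasticity = (dY/dX) · (X/Y)

dY/dX = 75·X²
At X = 17: dY/dX = 21675, Y = 122825

Elasticity = 21675 · (17 / 122825) = 3

Interpretation: for a small percentage change in X, the percentage change in Y is approximately 3.00 times as large.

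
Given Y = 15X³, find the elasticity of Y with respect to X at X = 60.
Elasticity = 3

Elasticity = (dY/dX) · (X/Y)

dY/dX = 45·X²
At X = 60: dY/dX = 162000, Y = 3240000

Elasticity = 162000 · (60 / 3240000) = 3

Interpretation: for a small percentage change in X, the percentage change in Y is approximately 3.00 times as large.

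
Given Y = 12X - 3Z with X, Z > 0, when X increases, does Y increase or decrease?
Y increases

Taking the partial derivative:
∂Y/∂X = 12

∂Y/∂X = 12 > 0 (assuming positive values)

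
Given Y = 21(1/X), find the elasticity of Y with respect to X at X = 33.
Elasticity = -1

Elasticity = (dY/dX) · (X/Y)

dY/dX = -21/X²
At X = 33: dY/dX = -7/363, Y = 7/11

Elasticity = (-7/363) · (33 / (7/11)) = -1

Interpretation: for a small percentage change in X, the percentage change in Y is approximately -1.00 times as large.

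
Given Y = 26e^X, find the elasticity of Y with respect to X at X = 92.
Elasticity = 92

Elasticity = (dY/dX) · (X/Y)

dY/dX = 26·e^X
At X = 92: dY/dX = 26·e^92, Y = 26·e^92

Elasticity = (26·e^92) · (92 / (26·e^92)) = 92

Interpretation: for a small percentage change in X, the percentage change in Y is approximately 92.00 times as large.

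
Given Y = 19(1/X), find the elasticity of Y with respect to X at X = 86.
Elasticity = -1

Elasticity = (dY/dX) · (X/Y)

dY/dX = -19/X²
At X = 86: dY/dX = -19/7396, Y = 19/86

Elasticity = (-19/7396) · (86 / (19/86)) = -1

Interpretation: for a small percentage change in X, the percentage change in Y is approximately -1.00 times as large.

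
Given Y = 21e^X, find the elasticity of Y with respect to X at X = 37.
Elasticity = 37

Elasticity = (dY/dX) · (X/Y)

dY/dX = 21·e^X
At X = 37: dY/dX = 21·e^37, Y = 21·e^37

Elasticity = (21·e^37) · (37 / (21·e^37)) = 37

Interpretation: for a small percentage change in X, the percentage change in Y is approximately 37.00 times as large.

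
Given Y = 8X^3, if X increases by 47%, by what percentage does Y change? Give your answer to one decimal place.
217.7%

For Y = 8X^3:
If X → X(1 + 0.47)
Then Y → Y · (1 + 0.47)^3
     ≈ Y · 3.1765

Percentage change = ((1 + 0.47)^3 − 1) × 100% ≈ 217.7%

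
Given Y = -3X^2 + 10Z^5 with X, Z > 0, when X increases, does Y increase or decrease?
Y decreases

Taking the partial derivative:
∂Y/∂X = -6X

∂Y/∂X = -6X < 0 (assuming positive values)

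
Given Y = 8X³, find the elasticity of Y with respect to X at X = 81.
Elasticity = 3

Elasticity = (dY/dX) · (X/Y)

dY/dX = 24·X²
At X = 81: dY/dX = 157464, Y = 4251528

Elasticity = 157464 · (81 / 4251528) = 3

Interpretation: for a small percentage change in X, the percentage change in Y is approximately 3.00 times as large.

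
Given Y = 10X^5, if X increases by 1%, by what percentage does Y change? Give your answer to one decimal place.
5.1%

For Y = 10X^5:
If X → X(1 + 0.01)
Then Y → Y · (1 + 0.01)^5
     ≈ Y · 1.0510

Percentage change = ((1 + 0.01)^5 − 1) × 100% ≈ 5.1%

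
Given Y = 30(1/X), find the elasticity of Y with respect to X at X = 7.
Elasticity = -1

Elasticity = (dY/dX) · (X/Y)

dY/dX = -30/X²
At X = 7: dY/dX = -30/49, Y = 30/7

Elasticity = (-30/49) · (7 / (30/7)) = -1

Interpretation: for a small percentage change in X, the percentage change in Y is approximately -1.00 times as large.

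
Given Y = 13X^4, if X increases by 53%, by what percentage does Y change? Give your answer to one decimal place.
448.0%

For Y = 13X^4:
If X → X(1 + 0.53)
Then Y → Y · (1 + 0.53)^4
     ≈ Y · 5.4798

Percentage change = ((1 + 0.53)^4 − 1) × 100% ≈ 448.0%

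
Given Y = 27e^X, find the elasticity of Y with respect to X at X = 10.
Elasticity = 10

Elasticity = (dY/dX) · (X/Y)

dY/dX = 27·e^X
At X = 10: dY/dX = 27·e^10, Y = 27·e^10

Elasticity = (27·e^10) · (10 / (27·e^10)) = 10

Interpretation: for a small percentage change in X, the percentage change in Y is approximately 10.00 times as large.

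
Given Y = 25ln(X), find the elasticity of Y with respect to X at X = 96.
Elasticity = 1/ln(96) ≈ 0.2191

Elasticity = (dY/dX) · (X/Y)

dY/dX = 25/X
At X = 96: dY/dX = 25/96, Y = 25·ln(96)

Elasticity = (25/96) · (96 / (25·ln(96))) = 1/ln(96) ≈ 0.2191

Interpretation: for a small percentage change in X, the percentage change in Y is approximately 0.22 times as large.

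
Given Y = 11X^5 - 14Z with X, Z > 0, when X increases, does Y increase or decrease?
Y increases

Taking the partial derivative:
∂Y/∂X = 55X^4

∂Y/∂X = 55X^4 > 0 (assuming positive values)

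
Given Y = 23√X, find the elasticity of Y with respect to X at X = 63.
Elasticity = 1/2

Elasticity = (dY/dX) · (X/Y)

dY/dX = 23/(2·√X)
At X = 63: dY/dX = 23·√7/42, Y = 69·√7

Elasticity = (23·√7/42) · (63 / (69·√7)) = 1/2

Interpretation: for a small percentage change in X, the percentage change in Y is approximately 0.50 times as large.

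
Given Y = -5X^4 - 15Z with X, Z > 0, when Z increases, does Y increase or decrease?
Y decreases

Taking the partial derivative:
∂Y/∂Z = -15

∂Y/∂Z = -15 < 0 (assuming positive values)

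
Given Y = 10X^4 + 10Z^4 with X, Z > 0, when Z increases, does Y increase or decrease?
Y increases

Taking the partial derivative:
∂Y/∂Z = 40Z^3

∂Y/∂Z = 40Z^3 > 0 (assuming positive values)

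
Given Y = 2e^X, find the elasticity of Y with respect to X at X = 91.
Elasticity = 91

Elasticity = (dY/dX) · (X/Y)

dY/dX = 2·e^X
At X = 91: dY/dX = 2·e^91, Y = 2·e^91

Elasticity = (2·e^91) · (91 / (2·e^91)) = 91

Interpretation: for a small percentage change in X, the percentage change in Y is approximately 91.00 times as large.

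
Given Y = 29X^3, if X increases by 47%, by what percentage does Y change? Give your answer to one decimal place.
217.7%

For Y = 29X^3:
If X → X(1 + 0.47)
Then Y → Y · (1 + 0.47)^3
     ≈ Y · 3.1765

Percentage change = ((1 + 0.47)^3 − 1) × 100% ≈ 217.7%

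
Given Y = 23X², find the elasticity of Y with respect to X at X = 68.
Elasticity = 2

Elasticity = (dY/dX) · (X/Y)

dY/dX = 46·X
At X = 68: dY/dX = 3128, Y = 106352

Elasticity = 3128 · (68 / 106352) = 2

Interpretation: for a small percentage change in X, the percentage change in Y is approximately 2.00 times as large.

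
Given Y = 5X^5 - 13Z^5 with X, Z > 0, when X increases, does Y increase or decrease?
Y increases

Taking the partial derivative:
∂Y/∂X = 25X^4

∂Y/∂X = 25X^4 > 0 (assuming positive values)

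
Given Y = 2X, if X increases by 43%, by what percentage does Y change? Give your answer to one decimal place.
43.0%

For Y = 2X:
If X → X(1 + 0.43)
Then Y → Y · (1 + 0.43)^1
     = Y · 1.4300

Percentage change = ((1 + 0.43)^1 − 1) × 100% = 43.0%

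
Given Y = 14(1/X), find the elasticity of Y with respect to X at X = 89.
Elasticity = -1

Elasticity = (dY/dX) · (X/Y)

dY/dX = -14/X²
At X = 89: dY/dX = -14/7921, Y = 14/89

Elasticity = (-14/7921) · (89 / (14/89)) = -1

Interpretation: for a small percentage change in X, the percentage change in Y is approximately -1.00 times as large.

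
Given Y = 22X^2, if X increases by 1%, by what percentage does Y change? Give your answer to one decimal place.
2.0%

For Y = 22X^2:
If X → X(1 + 0.01)
Then Y → Y · (1 + 0.01)^2
     = Y · 1.0201

Percentage change = ((1 + 0.01)^2 − 1) × 100% ≈ 2.0%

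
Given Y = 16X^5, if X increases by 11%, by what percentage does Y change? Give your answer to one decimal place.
68.5%

For Y = 16X^5:
If X → X(1 + 0.11)
Then Y → Y · (1 + 0.11)^5
     ≈ Y · 1.6851

Percentage change = ((1 + 0.11)^5 − 1) × 100% ≈ 68.5%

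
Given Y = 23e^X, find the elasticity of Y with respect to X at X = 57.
Elasticity = 57

Elasticity = (dY/dX) · (X/Y)

dY/dX = 23·e^X
At X = 57: dY/dX = 23·e^57, Y = 23·e^57

Elasticity = (23·e^57) · (57 / (23·e^57)) = 57

Interpretation: for a small percentage change in X, the percentage change in Y is approximately 57.00 times as large.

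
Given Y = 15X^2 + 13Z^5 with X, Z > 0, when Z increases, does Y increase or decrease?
Y increases

Taking the partial derivative:
∂Y/∂Z = 65Z^4

∂Y/∂Z = 65Z^4 > 0 (assuming positive values)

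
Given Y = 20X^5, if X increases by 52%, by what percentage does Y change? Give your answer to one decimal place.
711.4%

For Y = 20X^5:
If X → X(1 + 0.52)
Then Y → Y · (1 + 0.52)^5
     ≈ Y · 8.1137

Percentage change = ((1 + 0.52)^5 − 1) × 100% ≈ 711.4%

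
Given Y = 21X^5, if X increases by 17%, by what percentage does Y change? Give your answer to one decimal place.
119.2%

For Y = 21X^5:
If X → X(1 + 0.17)
Then Y → Y · (1 + 0.17)^5
     ≈ Y · 2.1924

Percentage change = ((1 + 0.17)^5 − 1) × 100% ≈ 119.2%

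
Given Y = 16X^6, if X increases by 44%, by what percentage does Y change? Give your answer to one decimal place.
791.6%

For Y = 16X^6:
If X → X(1 + 0.44)
Then Y → Y · (1 + 0.44)^6
     ≈ Y · 8.9161

Percentage change = ((1 + 0.44)^6 − 1) × 100% ≈ 791.6%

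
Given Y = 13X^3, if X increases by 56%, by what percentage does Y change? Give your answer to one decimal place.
279.6%

For Y = 13X^3:
If X → X(1 + 0.56)
Then Y → Y · (1 + 0.56)^3
     ≈ Y · 3.7964

Percentage change = ((1 + 0.56)^3 − 1) × 100% ≈ 279.6%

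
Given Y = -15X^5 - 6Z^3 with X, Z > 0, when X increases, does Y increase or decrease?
Y decreases

Taking the partial derivative:
∂Y/∂X = -75X^4

∂Y/∂X = -75X^4 < 0 (assuming positive values)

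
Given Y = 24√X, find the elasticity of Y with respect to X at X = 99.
Elasticity = 1/2

Elasticity = (dY/dX) · (X/Y)

dY/dX = 12/√X
At X = 99: dY/dX = 4·√11/11, Y = 72·√11

Elasticity = (4·√11/11) · (99 / (72·√11)) = 1/2

Interpretation: for a small percentage change in X, the percentage change in Y is approximately 0.50 times as large.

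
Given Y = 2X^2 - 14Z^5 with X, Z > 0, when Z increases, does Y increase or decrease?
Y decreases

Taking the partial derivative:
∂Y/∂Z = -70Z^4

∂Y/∂Z = -70Z^4 < 0 (assuming positive values)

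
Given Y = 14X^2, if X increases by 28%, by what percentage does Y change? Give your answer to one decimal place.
63.8%

For Y = 14X^2:
If X → X(1 + 0.28)
Then Y → Y · (1 + 0.28)^2
     = Y · 1.6384

Percentage change = ((1 + 0.28)^2 − 1) × 100% ≈ 63.8%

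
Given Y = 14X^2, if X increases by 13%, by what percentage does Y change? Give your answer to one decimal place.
27.7%

For Y = 14X^2:
If X → X(1 + 0.13)
Then Y → Y · (1 + 0.13)^2
     = Y · 1.2769

Percentage change = ((1 + 0.13)^2 − 1) × 100% ≈ 27.7%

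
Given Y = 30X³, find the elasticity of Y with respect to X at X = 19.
Elasticity = 3

Elasticity = (dY/dX) · (X/Y)

dY/dX = 90·X²
At X = 19: dY/dX = 32490, Y = 205770

Elasticity = 32490 · (19 / 205770) = 3

Interpretation: for a small percentage change in X, the percentage change in Y is approximately 3.00 times as large.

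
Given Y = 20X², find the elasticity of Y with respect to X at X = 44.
Elasticity = 2

Elasticity = (dY/dX) · (X/Y)

dY/dX = 40·X
At X = 44: dY/dX = 1760, Y = 38720

Elasticity = 1760 · (44 / 38720) = 2

Interpretation: for a small percentage change in X, the percentage change in Y is approximately 2.00 times as large.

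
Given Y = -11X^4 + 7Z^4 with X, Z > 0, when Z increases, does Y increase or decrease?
Y increases

Taking the partial derivative:
∂Y/∂Z = 28Z^3

∂Y/∂Z = 28Z^3 > 0 (assuming positive values)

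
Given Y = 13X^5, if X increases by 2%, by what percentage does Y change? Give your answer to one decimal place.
10.4%

For Y = 13X^5:
If X → X(1 + 0.02)
Then Y → Y · (1 + 0.02)^5
     ≈ Y · 1.1041

Percentage change = ((1 + 0.02)^5 − 1) × 100% ≈ 10.4%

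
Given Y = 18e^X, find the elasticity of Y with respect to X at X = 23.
Elasticity = 23

Elasticity = (dY/dX) · (X/Y)

dY/dX = 18·e^X
At X = 23: dY/dX = 18·e^23, Y = 18·e^23

Elasticity = (18·e^23) · (23 / (18·e^23)) = 23

Interpretation: for a small percentage change in X, the percentage change in Y is approximately 23.00 times as large.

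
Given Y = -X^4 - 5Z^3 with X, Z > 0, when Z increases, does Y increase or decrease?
Y decreases

Taking the partial derivative:
∂Y/∂Z = -15Z^2

∂Y/∂Z = -15Z^2 < 0 (assuming positive values)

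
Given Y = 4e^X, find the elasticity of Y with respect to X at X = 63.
Elasticity = 63

Elasticity = (dY/dX) · (X/Y)

dY/dX = 4·e^X
At X = 63: dY/dX = 4·e^63, Y = 4·e^63

Elasticity = (4·e^63) · (63 / (4·e^63)) = 63

Interpretation: for a small percentage change in X, the percentage change in Y is approximately 63.00 times as large.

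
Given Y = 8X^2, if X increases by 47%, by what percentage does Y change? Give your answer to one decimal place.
116.1%

For Y = 8X^2:
If X → X(1 + 0.47)
Then Y → Y · (1 + 0.47)^2
     = Y · 2.1609

Percentage change = ((1 + 0.47)^2 − 1) × 100% ≈ 116.1%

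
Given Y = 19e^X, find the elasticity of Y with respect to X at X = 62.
Elasticity = 62

Elasticity = (dY/dX) · (X/Y)

dY/dX = 19·e^X
At X = 62: dY/dX = 19·e^62, Y = 19·e^62

Elasticity = (19·e^62) · (62 / (19·e^62)) = 62

Interpretation: for a small percentage change in X, the percentage change in Y is approximately 62.00 times as large.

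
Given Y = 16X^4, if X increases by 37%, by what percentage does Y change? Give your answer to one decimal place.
252.3%

For Y = 16X^4:
If X → X(1 + 0.37)
Then Y → Y · (1 + 0.37)^4
     ≈ Y · 3.5228

Percentage change = ((1 + 0.37)^4 − 1) × 100% ≈ 252.3%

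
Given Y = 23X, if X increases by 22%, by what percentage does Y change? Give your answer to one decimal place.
22.0%

For Y = 23X:
If X → X(1 + 0.22)
Then Y → Y · (1 + 0.22)^1
     = Y · 1.2200

Percentage change = ((1 + 0.22)^1 − 1) × 100% = 22.0%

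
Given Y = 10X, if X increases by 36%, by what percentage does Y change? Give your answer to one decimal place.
36.0%

For Y = 10X:
If X → X(1 + 0.36)
Then Y → Y · (1 + 0.36)^1
     = Y · 1.3600

Percentage change = ((1 + 0.36)^1 − 1) × 100% = 36.0%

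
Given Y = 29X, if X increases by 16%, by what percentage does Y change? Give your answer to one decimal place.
16.0%

For Y = 29X:
If X → X(1 + 0.16)
Then Y → Y · (1 + 0.16)^1
     = Y · 1.1600

Percentage change = ((1 + 0.16)^1 − 1) × 100% = 16.0%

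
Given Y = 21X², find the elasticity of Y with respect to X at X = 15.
Elasticity = 2

Elasticity = (dY/dX) · (X/Y)

dY/dX = 42·X
At X = 15: dY/dX = 630, Y = 4725

Elasticity = 630 · (15 / 4725) = 2

Interpretation: for a small percentage change in X, the percentage change in Y is approximately 2.00 times as large.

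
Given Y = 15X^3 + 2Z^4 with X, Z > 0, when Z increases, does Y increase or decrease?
Y increases

Taking the partial derivative:
∂Y/∂Z = 8Z^3

∂Y/∂Z = 8Z^3 > 0 (assuming positive values)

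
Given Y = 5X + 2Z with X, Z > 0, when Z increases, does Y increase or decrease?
Y increases

Taking the partial derivative:
∂Y/∂Z = 2

∂Y/∂Z = 2 > 0 (assuming positive values)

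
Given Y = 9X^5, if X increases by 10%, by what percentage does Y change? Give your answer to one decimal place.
61.1%

For Y = 9X^5:
If X → X(1 + 0.1)
Then Y → Y · (1 + 0.1)^5
     ≈ Y · 1.6105

Percentage change = ((1 + 0.1)^5 − 1) × 100% ≈ 61.1%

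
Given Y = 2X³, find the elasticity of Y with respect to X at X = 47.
Elasticity = 3

Elasticity = (dY/dX) · (X/Y)

dY/dX = 6·X²
At X = 47: dY/dX = 13254, Y = 207646

Elasticity = 13254 · (47 / 207646) = 3

Interpretation: for a small percentage change in X, the percentage change in Y is approximately 3.00 times as large.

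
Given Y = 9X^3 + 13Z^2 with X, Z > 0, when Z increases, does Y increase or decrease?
Y increases

Taking the partial derivative:
∂Y/∂Z = 26Z

∂Y/∂Z = 26Z > 0 (assuming positive values)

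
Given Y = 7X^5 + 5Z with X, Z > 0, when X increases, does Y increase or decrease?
Y increases

Taking the partial derivative:
∂Y/∂X = 35X^4

∂Y/∂X = 35X^4 > 0 (assuming positive values)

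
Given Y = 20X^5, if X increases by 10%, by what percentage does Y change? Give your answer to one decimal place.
61.1%

For Y = 20X^5:
If X → X(1 + 0.1)
Then Y → Y · (1 + 0.1)^5
     ≈ Y · 1.6105

Percentage change = ((1 + 0.1)^5 − 1) × 100% ≈ 61.1%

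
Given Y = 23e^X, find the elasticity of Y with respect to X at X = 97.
Elasticity = 97

Elasticity = (dY/dX) · (X/Y)

dY/dX = 23·e^X
At X = 97: dY/dX = 23·e^97, Y = 23·e^97

Elasticity = (23·e^97) · (97 / (23·e^97)) = 97

Interpretation: for a small percentage change in X, the percentage change in Y is approximately 97.00 times as large.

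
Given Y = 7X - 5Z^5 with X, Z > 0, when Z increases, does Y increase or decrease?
Y decreases

Taking the partial derivative:
∂Y/∂Z = -25Z^4

∂Y/∂Z = -25Z^4 < 0 (assuming positive values)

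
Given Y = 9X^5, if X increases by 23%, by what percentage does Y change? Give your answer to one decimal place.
181.5%

For Y = 9X^5:
If X → X(1 + 0.23)
Then Y → Y · (1 + 0.23)^5
     ≈ Y · 2.8153

Percentage change = ((1 + 0.23)^5 − 1) × 100% ≈ 181.5%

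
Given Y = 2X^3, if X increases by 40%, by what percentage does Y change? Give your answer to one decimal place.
174.4%

For Y = 2X^3:
If X → X(1 + 0.4)
Then Y → Y · (1 + 0.4)^3
     = Y · 2.7440

Percentage change = ((1 + 0.4)^3 − 1) × 100% = 174.4%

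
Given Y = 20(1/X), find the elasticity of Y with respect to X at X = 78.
Elasticity = -1

Elasticity = (dY/dX) · (X/Y)

dY/dX = -20/X²
At X = 78: dY/dX = -5/1521, Y = 10/39

Elasticity = (-5/1521) · (78 / (10/39)) = -1

Interpretation: for a small percentage change in X, the percentage change in Y is approximately -1.00 times as large.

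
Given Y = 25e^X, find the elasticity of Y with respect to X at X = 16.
Elasticity = 16

Elasticity = (dY/dX) · (X/Y)

dY/dX = 25·e^X
At X = 16: dY/dX = 25·e^16, Y = 25·e^16

Elasticity = (25·e^16) · (16 / (25·e^16)) = 16

Interpretation: for a small percentage change in X, the percentage change in Y is approximately 16.00 times as large.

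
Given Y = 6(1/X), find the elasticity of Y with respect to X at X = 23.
Elasticity = -1

Elasticity = (dY/dX) · (X/Y)

dY/dX = -6/X²
At X = 23: dY/dX = -6/529, Y = 6/23

Elasticity = (-6/529) · (23 / (6/23)) = -1

Interpretation: for a small percentage change in X, the percentage change in Y is approximately -1.00 times as large.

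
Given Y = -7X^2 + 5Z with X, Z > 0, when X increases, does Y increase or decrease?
Y decreases

Taking the partial derivative:
∂Y/∂X = -14X

∂Y/∂X = -14X < 0 (assuming positive values)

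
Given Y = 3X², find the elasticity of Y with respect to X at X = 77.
Elasticity = 2

Elasticity = (dY/dX) · (X/Y)

dY/dX = 6·X
At X = 77: dY/dX = 462, Y = 17787

Elasticity = 462 · (77 / 17787) = 2

Interpretation: for a small percentage change in X, the percentage change in Y is approximately 2.00 times as large.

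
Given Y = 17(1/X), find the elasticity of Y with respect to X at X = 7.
Elasticity = -1

Elasticity = (dY/dX) · (X/Y)

dY/dX = -17/X²
At X = 7: dY/dX = -17/49, Y = 17/7

Elasticity = (-17/49) · (7 / (17/7)) = -1

Interpretation: for a small percentage change in X, the percentage change in Y is approximately -1.00 times as large.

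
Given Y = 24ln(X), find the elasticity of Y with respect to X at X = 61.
Elasticity = 1/ln(61) ≈ 0.2433

Elasticity = (dY/dX) · (X/Y)

dY/dX = 24/X
At X = 61: dY/dX = 24/61, Y = 24·ln(61)

Elasticity = (24/61) · (61 / (24·ln(61))) = 1/ln(61) ≈ 0.2433

Interpretation: for a small percentage change in X, the percentage change in Y is approximately 0.24 times as large.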